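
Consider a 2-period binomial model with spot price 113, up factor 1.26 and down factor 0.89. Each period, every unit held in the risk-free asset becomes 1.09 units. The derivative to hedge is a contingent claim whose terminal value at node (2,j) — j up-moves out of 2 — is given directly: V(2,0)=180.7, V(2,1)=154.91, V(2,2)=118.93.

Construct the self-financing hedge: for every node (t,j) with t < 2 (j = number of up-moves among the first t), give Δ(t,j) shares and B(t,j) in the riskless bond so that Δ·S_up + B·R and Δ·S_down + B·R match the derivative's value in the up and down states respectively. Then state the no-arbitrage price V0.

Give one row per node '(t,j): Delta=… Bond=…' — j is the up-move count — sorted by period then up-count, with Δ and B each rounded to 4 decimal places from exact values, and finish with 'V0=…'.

The replicating-portfolio and risk-neutral prices coincide; use p* = (1.09−0.89)/(1.26−0.89) = 0.5405 for the latter.
Payoff layer (t=2): V(2,0)=180.7000, V(2,1)=154.9100, V(2,2)=118.9300
Node (1,0) S=100.5700: V=(p*·154.9100+(1−p*)·180.7000)/1.09=152.9903; Δ=(154.9100−180.7000)/(126.7182−89.5073)=-0.6931; B=V−Δ·S=222.6930
Node (1,1) S=142.3800: V=(p*·118.9300+(1−p*)·154.9100)/1.09=124.2765; Δ=(118.9300−154.9100)/(179.3988−126.7182)=-0.6830; B=V−Δ·S=221.5197
Node (0,0) S=113.0000: V=(p*·124.2765+(1−p*)·152.9903)/1.09=126.1186; Δ=(124.2765−152.9903)/(142.3800−100.5700)=-0.6868; B=V−Δ·S=203.7237
Check: Δ(0,0)·S0 + B(0,0) = 126.1186 = V0.

(0,0): Delta=-0.6868 Bond=203.7237
(1,0): Delta=-0.6931 Bond=222.6930
(1,1): Delta=-0.6830 Bond=221.5197
V0=126.1186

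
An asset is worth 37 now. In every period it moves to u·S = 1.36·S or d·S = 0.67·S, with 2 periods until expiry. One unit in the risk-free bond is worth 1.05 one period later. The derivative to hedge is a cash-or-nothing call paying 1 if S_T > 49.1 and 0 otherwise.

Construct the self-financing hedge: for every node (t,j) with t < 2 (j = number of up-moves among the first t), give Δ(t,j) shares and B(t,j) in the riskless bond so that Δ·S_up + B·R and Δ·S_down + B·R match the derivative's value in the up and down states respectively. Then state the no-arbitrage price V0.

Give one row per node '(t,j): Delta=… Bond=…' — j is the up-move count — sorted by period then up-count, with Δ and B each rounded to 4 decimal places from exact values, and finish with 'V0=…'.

(0,0): Delta=0.0205 Bond=-0.4850
(1,0): Delta=0.0000 Bond=0.0000
(1,1): Delta=0.0288 Bond=-0.9248
V0=0.2751

Under the risk-neutral measure, an up-move has probability p* = (R−d)/(u−d) = 0.5507 and values discount at R = 1.05.
At expiry t=2: V(2,0)=0.0000, V(2,1)=0.0000, V(2,2)=1.0000
(1,0): S=24.7900. Δ = (V_up−V_dn)/(S_up−S_dn) = (0.0000−0.0000)/(33.7144−16.6093) = 0.0000. V = [p*·0.0000 + (1−p*)·0.0000]/1.05 = 0.0000. B = V − Δ·S = 0.0000.
(1,1): S=50.3200. Δ = (V_up−V_dn)/(S_up−S_dn) = (1.0000−0.0000)/(68.4352−33.7144) = 0.0288. V = [p*·1.0000 + (1−p*)·0.0000]/1.05 = 0.5245. B = V − Δ·S = -0.9248.
(0,0): S=37.0000. Δ = (V_up−V_dn)/(S_up−S_dn) = (0.5245−0.0000)/(50.3200−24.7900) = 0.0205. V = [p*·0.5245 + (1−p*)·0.0000]/1.05 = 0.2751. B = V − Δ·S = -0.4850.
Each (Δ,B) replicates both successor values, so the strategy is self-financing and V0 is arbitrage-free.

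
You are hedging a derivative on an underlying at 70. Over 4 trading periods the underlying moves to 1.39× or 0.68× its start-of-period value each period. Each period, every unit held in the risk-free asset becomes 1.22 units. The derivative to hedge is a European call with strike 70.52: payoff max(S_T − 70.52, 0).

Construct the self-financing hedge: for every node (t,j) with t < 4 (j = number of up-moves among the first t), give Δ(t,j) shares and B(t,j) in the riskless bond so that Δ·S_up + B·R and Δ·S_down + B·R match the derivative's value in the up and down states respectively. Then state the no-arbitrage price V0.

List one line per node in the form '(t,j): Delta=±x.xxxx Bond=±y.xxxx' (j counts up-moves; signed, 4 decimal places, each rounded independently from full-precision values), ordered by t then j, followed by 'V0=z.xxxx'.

(0,0): Delta=0.9146 Bond=-24.3008
(1,0): Delta=0.6591 Bond=-17.4869
(1,1): Delta=0.9539 Bond=-33.4751
(2,0): Delta=0.0000 Bond=0.0000
(2,1): Delta=0.7606 Bond=-28.0503
(2,2): Delta=0.9837 Bond=-44.8660
(3,0): Delta=0.0000 Bond=0.0000
(3,1): Delta=0.0000 Bond=0.0000
(3,2): Delta=0.8778 Bond=-44.9948
(3,3): Delta=1.0000 Bond=-57.8033
V0=39.7193

Since d<R<u, set p* = (R−d)/(u−d) = 0.7606; price each node as the discounted p*-expectation of its children.
Terminal values V(4,·): V(4,0)=0.0000, V(4,1)=0.0000, V(4,2)=0.0000, V(4,3)=57.3155, V(4,4)=190.7907
Node (3,0) S=22.0102: V=(p*·0.0000+(1−p*)·0.0000)/1.22=0.0000; Δ=(0.0000−0.0000)/(30.5942−14.9670)=0.0000; B=V−Δ·S=0.0000
Node (3,1) S=44.9915: V=(p*·0.0000+(1−p*)·0.0000)/1.22=0.0000; Δ=(0.0000−0.0000)/(62.5382−30.5942)=0.0000; B=V−Δ·S=0.0000
Node (3,2) S=91.9680: V=(p*·57.3155+(1−p*)·0.0000)/1.22=35.7312; Δ=(57.3155−0.0000)/(127.8355−62.5382)=0.8778; B=V−Δ·S=-44.9948
Node (3,3) S=187.9933: V=(p*·190.7907+(1−p*)·57.3155)/1.22=130.1901; Δ=(190.7907−57.3155)/(261.3107−127.8355)=1.0000; B=V−Δ·S=-57.8033
Node (2,0) S=32.3680: V=(p*·0.0000+(1−p*)·0.0000)/1.22=0.0000; Δ=(0.0000−0.0000)/(44.9915−22.0102)=0.0000; B=V−Δ·S=0.0000
Node (2,1) S=66.1640: V=(p*·35.7312+(1−p*)·0.0000)/1.22=22.2753; Δ=(35.7312−0.0000)/(91.9680−44.9915)=0.7606; B=V−Δ·S=-28.0503
Node (2,2) S=135.2470: V=(p*·130.1901+(1−p*)·35.7312)/1.22=88.1747; Δ=(130.1901−35.7312)/(187.9933−91.9680)=0.9837; B=V−Δ·S=-44.8660
Node (1,0) S=47.6000: V=(p*·22.2753+(1−p*)·0.0000)/1.22=13.8867; Δ=(22.2753−0.0000)/(66.1640−32.3680)=0.6591; B=V−Δ·S=-17.4869
Node (1,1) S=97.3000: V=(p*·88.1747+(1−p*)·22.2753)/1.22=59.3410; Δ=(88.1747−22.2753)/(135.2470−66.1640)=0.9539; B=V−Δ·S=-33.4751
Node (0,0) S=70.0000: V=(p*·59.3410+(1−p*)·13.8867)/1.22=39.7193; Δ=(59.3410−13.8867)/(97.3000−47.6000)=0.9146; B=V−Δ·S=-24.3008
The time-0 hedge costs 39.7193, which is the no-arbitrage price.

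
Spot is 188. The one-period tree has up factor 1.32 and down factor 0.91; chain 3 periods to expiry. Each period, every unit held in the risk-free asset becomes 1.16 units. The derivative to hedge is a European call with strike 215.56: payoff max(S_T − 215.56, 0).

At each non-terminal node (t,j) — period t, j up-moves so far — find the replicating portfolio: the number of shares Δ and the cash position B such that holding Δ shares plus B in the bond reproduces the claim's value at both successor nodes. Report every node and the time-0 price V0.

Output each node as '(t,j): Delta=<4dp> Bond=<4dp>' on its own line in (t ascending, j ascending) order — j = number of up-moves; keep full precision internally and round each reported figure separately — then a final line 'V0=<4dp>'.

(0,0): Delta=0.8601 Bond=-107.1951
(1,0): Delta=0.6185 Bond=-83.0058
(1,1): Delta=0.9667 Bond=-150.8043
(2,0): Delta=0.0000 Bond=0.0000
(2,1): Delta=0.8914 Bond=-157.9102
(2,2): Delta=1.0000 Bond=-185.8276
V0=54.5083

Under the risk-neutral measure, an up-move has probability p* = (R−d)/(u−d) = 0.6098 and values discount at R = 1.16.
At expiry t=3: V(3,0)=0.0000, V(3,1)=0.0000, V(3,2)=82.5298, V(3,3)=216.8340
Node (2,0) S=155.6828: V=(p*·0.0000+(1−p*)·0.0000)/1.16=0.0000; Δ=(0.0000−0.0000)/(205.5013−141.6713)=0.0000; B=V−Δ·S=0.0000
Node (2,1) S=225.8256: V=(p*·82.5298+(1−p*)·0.0000)/1.16=43.3819; Δ=(82.5298−0.0000)/(298.0898−205.5013)=0.8914; B=V−Δ·S=-157.9102
Node (2,2) S=327.5712: V=(p*·216.8340+(1−p*)·82.5298)/1.16=141.7436; Δ=(216.8340−82.5298)/(432.3940−298.0898)=1.0000; B=V−Δ·S=-185.8276
Node (1,0) S=171.0800: V=(p*·43.3819+(1−p*)·0.0000)/1.16=22.8038; Δ=(43.3819−0.0000)/(225.8256−155.6828)=0.6185; B=V−Δ·S=-83.0058
Node (1,1) S=248.1600: V=(p*·141.7436+(1−p*)·43.3819)/1.16=89.1022; Δ=(141.7436−43.3819)/(327.5712−225.8256)=0.9667; B=V−Δ·S=-150.8043
Node (0,0) S=188.0000: V=(p*·89.1022+(1−p*)·22.8038)/1.16=54.5083; Δ=(89.1022−22.8038)/(248.1600−171.0800)=0.8601; B=V−Δ·S=-107.1951
Check: Δ(0,0)·S0 + B(0,0) = 54.5083 = V0.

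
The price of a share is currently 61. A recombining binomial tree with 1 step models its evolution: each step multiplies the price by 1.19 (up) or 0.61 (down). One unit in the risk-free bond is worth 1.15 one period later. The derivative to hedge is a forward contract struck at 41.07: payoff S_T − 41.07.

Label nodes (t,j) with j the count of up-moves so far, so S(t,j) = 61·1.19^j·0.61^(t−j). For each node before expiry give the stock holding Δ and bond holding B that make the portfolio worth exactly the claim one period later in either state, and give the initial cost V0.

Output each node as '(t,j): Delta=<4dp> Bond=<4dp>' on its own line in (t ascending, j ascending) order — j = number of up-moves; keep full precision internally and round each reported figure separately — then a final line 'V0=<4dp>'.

No-arbitrage ⇒ martingale measure with p* = (R−d)/(u−d) = 0.9310.
Payoff layer (t=1): V(1,0)=-3.8600, V(1,1)=31.5200
  t=0,j=0: stock 61.0000 → up 72.5900 (V=31.5200), down 37.2100 (V=-3.8600). Price 25.2870; hedge Δ=1.0000, bond B=-35.7130.
Check: Δ(0,0)·S0 + B(0,0) = 25.2870 = V0.

(0,0): Delta=1.0000 Bond=-35.7130
V0=25.2870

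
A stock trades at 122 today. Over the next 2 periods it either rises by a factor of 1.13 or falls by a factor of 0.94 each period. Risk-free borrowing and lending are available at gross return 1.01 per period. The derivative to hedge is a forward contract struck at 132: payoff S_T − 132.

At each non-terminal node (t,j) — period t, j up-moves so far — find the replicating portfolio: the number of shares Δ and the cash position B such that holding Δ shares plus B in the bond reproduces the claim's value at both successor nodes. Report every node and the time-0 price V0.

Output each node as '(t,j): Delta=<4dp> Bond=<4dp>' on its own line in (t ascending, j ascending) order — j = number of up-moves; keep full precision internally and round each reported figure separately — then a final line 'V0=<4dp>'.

(0,0): Delta=1.0000 Bond=-129.3991
(1,0): Delta=1.0000 Bond=-130.6931
(1,1): Delta=1.0000 Bond=-130.6931
V0=-7.3991

Since d<R<u, set p* = (R−d)/(u−d) = 0.3684; price each node as the discounted p*-expectation of its children.
Terminal values V(2,·): V(2,0)=-24.2008, V(2,1)=-2.4116, V(2,2)=23.7818
Node (1,0) S=114.6800: V=(p*·-2.4116+(1−p*)·-24.2008)/1.01=-16.0131; Δ=(-2.4116−-24.2008)/(129.5884−107.7992)=1.0000; B=V−Δ·S=-130.6931
Node (1,1) S=137.8600: V=(p*·23.7818+(1−p*)·-2.4116)/1.01=7.1669; Δ=(23.7818−-2.4116)/(155.7818−129.5884)=1.0000; B=V−Δ·S=-130.6931
Node (0,0) S=122.0000: V=(p*·7.1669+(1−p*)·-16.0131)/1.01=-7.3991; Δ=(7.1669−-16.0131)/(137.8600−114.6800)=1.0000; B=V−Δ·S=-129.3991
Check: Δ(0,0)·S0 + B(0,0) = -7.3991 = V0.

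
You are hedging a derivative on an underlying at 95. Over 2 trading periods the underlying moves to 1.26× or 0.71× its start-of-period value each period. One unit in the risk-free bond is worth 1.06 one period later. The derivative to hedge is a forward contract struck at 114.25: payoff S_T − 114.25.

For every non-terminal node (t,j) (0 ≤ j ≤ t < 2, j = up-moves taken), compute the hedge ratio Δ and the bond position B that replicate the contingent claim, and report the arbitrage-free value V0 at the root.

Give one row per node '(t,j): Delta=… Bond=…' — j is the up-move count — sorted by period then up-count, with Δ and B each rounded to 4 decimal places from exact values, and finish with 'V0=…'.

(0,0): Delta=1.0000 Bond=-101.6821
(1,0): Delta=1.0000 Bond=-107.7830
(1,1): Delta=1.0000 Bond=-107.7830
V0=-6.6821

The replicating-portfolio and risk-neutral prices coincide; use p* = (1.06−0.71)/(1.26−0.71) = 0.6364 for the latter.
Payoff layer (t=2): V(2,0)=-66.3605, V(2,1)=-29.2630, V(2,2)=36.5720
  t=1,j=0: stock 67.4500 → up 84.9870 (V=-29.2630), down 47.8895 (V=-66.3605). Price -40.3330; hedge Δ=1.0000, bond B=-107.7830.
  t=1,j=1: stock 119.7000 → up 150.8220 (V=36.5720), down 84.9870 (V=-29.2630). Price 11.9170; hedge Δ=1.0000, bond B=-107.7830.
  t=0,j=0: stock 95.0000 → up 119.7000 (V=11.9170), down 67.4500 (V=-40.3330). Price -6.6821; hedge Δ=1.0000, bond B=-101.6821.
Self-financing check: at every node Δ·S+B equals the discounted successor values.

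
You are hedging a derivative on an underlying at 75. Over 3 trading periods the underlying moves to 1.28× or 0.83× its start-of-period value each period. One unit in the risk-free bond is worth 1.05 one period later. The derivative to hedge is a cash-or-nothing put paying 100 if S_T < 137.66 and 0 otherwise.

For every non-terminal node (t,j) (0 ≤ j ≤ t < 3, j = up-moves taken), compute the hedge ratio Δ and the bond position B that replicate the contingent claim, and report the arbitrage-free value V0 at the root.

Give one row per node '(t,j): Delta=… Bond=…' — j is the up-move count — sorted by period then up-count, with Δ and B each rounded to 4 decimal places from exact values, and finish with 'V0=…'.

(0,0): Delta=-0.6423 Bond=124.4656
(1,0): Delta=0.0000 Bond=90.7029
(1,1): Delta=-1.0778 Bond=172.4924
(2,0): Delta=0.0000 Bond=95.2381
(2,1): Delta=0.0000 Bond=95.2381
(2,2): Delta=-1.8084 Bond=270.8995
V0=76.2898

Under the risk-neutral measure, an up-move has probability p* = (R−d)/(u−d) = 0.4889 and values discount at R = 1.05.
Terminal values V(3,·): V(3,0)=100.0000, V(3,1)=100.0000, V(3,2)=100.0000, V(3,3)=0.0000
Node (2,0) S=51.6675: V=(p*·100.0000+(1−p*)·100.0000)/1.05=95.2381; Δ=(100.0000−100.0000)/(66.1344−42.8840)=0.0000; B=V−Δ·S=95.2381
Node (2,1) S=79.6800: V=(p*·100.0000+(1−p*)·100.0000)/1.05=95.2381; Δ=(100.0000−100.0000)/(101.9904−66.1344)=0.0000; B=V−Δ·S=95.2381
Node (2,2) S=122.8800: V=(p*·0.0000+(1−p*)·100.0000)/1.05=48.6772; Δ=(0.0000−100.0000)/(157.2864−101.9904)=-1.8084; B=V−Δ·S=270.8995
Node (1,0) S=62.2500: V=(p*·95.2381+(1−p*)·95.2381)/1.05=90.7029; Δ=(95.2381−95.2381)/(79.6800−51.6675)=0.0000; B=V−Δ·S=90.7029
Node (1,1) S=96.0000: V=(p*·48.6772+(1−p*)·95.2381)/1.05=69.0238; Δ=(48.6772−95.2381)/(122.8800−79.6800)=-1.0778; B=V−Δ·S=172.4924
Node (0,0) S=75.0000: V=(p*·69.0238+(1−p*)·90.7029)/1.05=76.2898; Δ=(69.0238−90.7029)/(96.0000−62.2500)=-0.6423; B=V−Δ·S=124.4656
The time-0 hedge costs 76.2898, which is the no-arbitrage price.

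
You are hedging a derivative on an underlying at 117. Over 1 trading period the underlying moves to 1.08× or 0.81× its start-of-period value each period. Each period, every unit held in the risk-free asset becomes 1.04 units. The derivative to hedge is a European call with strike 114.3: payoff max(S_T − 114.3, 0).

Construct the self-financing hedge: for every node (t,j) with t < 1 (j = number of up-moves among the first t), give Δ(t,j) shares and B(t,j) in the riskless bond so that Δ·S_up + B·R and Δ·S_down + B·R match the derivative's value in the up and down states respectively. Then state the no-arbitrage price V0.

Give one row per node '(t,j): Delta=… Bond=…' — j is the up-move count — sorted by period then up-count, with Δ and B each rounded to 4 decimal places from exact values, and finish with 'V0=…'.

(0,0): Delta=0.3818 Bond=-34.7885
V0=9.8782

Under the risk-neutral measure, an up-move has probability p* = (R−d)/(u−d) = 0.8519 and values discount at R = 1.04.
Terminal values V(1,·): V(1,0)=0.0000, V(1,1)=12.0600
(0,0): S=117.0000. Δ = (V_up−V_dn)/(S_up−S_dn) = (12.0600−0.0000)/(126.3600−94.7700) = 0.3818. V = [p*·12.0600 + (1−p*)·0.0000]/1.04 = 9.8782. B = V − Δ·S = -34.7885.
Check: Δ(0,0)·S0 + B(0,0) = 9.8782 = V0.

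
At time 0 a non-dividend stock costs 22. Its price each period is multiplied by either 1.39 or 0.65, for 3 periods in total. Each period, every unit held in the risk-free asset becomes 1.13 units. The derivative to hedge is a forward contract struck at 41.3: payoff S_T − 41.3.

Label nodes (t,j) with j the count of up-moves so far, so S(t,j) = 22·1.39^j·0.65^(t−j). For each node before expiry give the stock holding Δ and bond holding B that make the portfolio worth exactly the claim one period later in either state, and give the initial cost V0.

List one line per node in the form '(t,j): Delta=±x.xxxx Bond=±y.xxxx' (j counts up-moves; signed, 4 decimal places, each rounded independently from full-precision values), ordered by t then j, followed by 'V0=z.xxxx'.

(0,0): Delta=1.0000 Bond=-28.6230
(1,0): Delta=1.0000 Bond=-32.3440
(1,1): Delta=1.0000 Bond=-32.3440
(2,0): Delta=1.0000 Bond=-36.5487
(2,1): Delta=1.0000 Bond=-36.5487
(2,2): Delta=1.0000 Bond=-36.5487
V0=-6.6230

No-arbitrage ⇒ martingale measure with p* = (R−d)/(u−d) = 0.6486.
Terminal values V(3,·): V(3,0)=-35.2582, V(3,1)=-28.3799, V(3,2)=-13.6710, V(3,3)=17.7836
(2,0): S=9.2950. Δ = (V_up−V_dn)/(S_up−S_dn) = (-28.3799−-35.2582)/(12.9201−6.0418) = 1.0000. V = [p*·-28.3799 + (1−p*)·-35.2582]/1.13 = -27.2537. B = V − Δ·S = -36.5487.
(2,1): S=19.8770. Δ = (V_up−V_dn)/(S_up−S_dn) = (-13.6710−-28.3799)/(27.6290−12.9200) = 1.0000. V = [p*·-13.6710 + (1−p*)·-28.3799]/1.13 = -16.6717. B = V − Δ·S = -36.5487.
(2,2): S=42.5062. Δ = (V_up−V_dn)/(S_up−S_dn) = (17.7836−-13.6710)/(59.0836−27.6290) = 1.0000. V = [p*·17.7836 + (1−p*)·-13.6710]/1.13 = 5.9575. B = V − Δ·S = -36.5487.
(1,0): S=14.3000. Δ = (V_up−V_dn)/(S_up−S_dn) = (-16.6717−-27.2537)/(19.8770−9.2950) = 1.0000. V = [p*·-16.6717 + (1−p*)·-27.2537]/1.13 = -18.0440. B = V − Δ·S = -32.3440.
(1,1): S=30.5800. Δ = (V_up−V_dn)/(S_up−S_dn) = (5.9575−-16.6717)/(42.5062−19.8770) = 1.0000. V = [p*·5.9575 + (1−p*)·-16.6717]/1.13 = -1.7640. B = V − Δ·S = -32.3440.
(0,0): S=22.0000. Δ = (V_up−V_dn)/(S_up−S_dn) = (-1.7640−-18.0440)/(30.5800−14.3000) = 1.0000. V = [p*·-1.7640 + (1−p*)·-18.0440]/1.13 = -6.6230. B = V − Δ·S = -28.6230.
Root portfolio cost Δ·22+B reproduces V0=-6.6230.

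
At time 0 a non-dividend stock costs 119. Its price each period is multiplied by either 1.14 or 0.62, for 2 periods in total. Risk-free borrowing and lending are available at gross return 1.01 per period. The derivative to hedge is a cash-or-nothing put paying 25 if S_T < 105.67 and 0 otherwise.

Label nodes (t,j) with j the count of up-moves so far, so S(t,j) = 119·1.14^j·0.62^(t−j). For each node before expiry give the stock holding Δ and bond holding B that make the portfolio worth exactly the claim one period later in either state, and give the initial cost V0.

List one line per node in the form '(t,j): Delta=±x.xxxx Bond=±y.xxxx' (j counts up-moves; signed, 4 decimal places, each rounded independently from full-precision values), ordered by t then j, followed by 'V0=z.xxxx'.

Since d<R<u, set p* = (R−d)/(u−d) = 0.7500; price each node as the discounted p*-expectation of its children.
Payoff layer (t=2): V(2,0)=25.0000, V(2,1)=25.0000, V(2,2)=0.0000
Node (1,0) S=73.7800: V=(p*·25.0000+(1−p*)·25.0000)/1.01=24.7525; Δ=(25.0000−25.0000)/(84.1092−45.7436)=0.0000; B=V−Δ·S=24.7525
Node (1,1) S=135.6600: V=(p*·0.0000+(1−p*)·25.0000)/1.01=6.1881; Δ=(0.0000−25.0000)/(154.6524−84.1092)=-0.3544; B=V−Δ·S=54.2650
Node (0,0) S=119.0000: V=(p*·6.1881+(1−p*)·24.7525)/1.01=10.7220; Δ=(6.1881−24.7525)/(135.6600−73.7800)=-0.3000; B=V−Δ·S=46.4227
The time-0 hedge costs 10.7220, which is the no-arbitrage price.

(0,0): Delta=-0.3000 Bond=46.4227
(1,0): Delta=0.0000 Bond=24.7525
(1,1): Delta=-0.3544 Bond=54.2650
V0=10.7220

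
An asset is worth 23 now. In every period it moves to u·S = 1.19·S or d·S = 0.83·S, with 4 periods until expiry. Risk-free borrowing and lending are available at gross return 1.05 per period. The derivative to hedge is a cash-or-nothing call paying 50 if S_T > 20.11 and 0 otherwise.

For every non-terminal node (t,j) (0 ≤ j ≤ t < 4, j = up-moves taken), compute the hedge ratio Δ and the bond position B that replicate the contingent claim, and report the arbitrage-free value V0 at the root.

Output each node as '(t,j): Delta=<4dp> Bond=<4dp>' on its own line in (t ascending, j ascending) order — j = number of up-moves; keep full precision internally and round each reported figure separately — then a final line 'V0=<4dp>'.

Since d<R<u, set p* = (R−d)/(u−d) = 0.6111; price each node as the discounted p*-expectation of its children.
Payoff layer (t=4): V(4,0)=0.0000, V(4,1)=0.0000, V(4,2)=50.0000, V(4,3)=50.0000, V(4,4)=50.0000
(3,0): S=13.1511. Δ = (V_up−V_dn)/(S_up−S_dn) = (0.0000−0.0000)/(15.6498−10.9154) = 0.0000. V = [p*·0.0000 + (1−p*)·0.0000]/1.05 = 0.0000. B = V − Δ·S = 0.0000.
(3,1): S=18.8552. Δ = (V_up−V_dn)/(S_up−S_dn) = (50.0000−0.0000)/(22.4377−15.6498) = 7.3661. V = [p*·50.0000 + (1−p*)·0.0000]/1.05 = 29.1005. B = V − Δ·S = -109.7884.
(3,2): S=27.0333. Δ = (V_up−V_dn)/(S_up−S_dn) = (50.0000−50.0000)/(32.1697−22.4377) = 0.0000. V = [p*·50.0000 + (1−p*)·50.0000]/1.05 = 47.6190. B = V − Δ·S = 47.6190.
(3,3): S=38.7587. Δ = (V_up−V_dn)/(S_up−S_dn) = (50.0000−50.0000)/(46.1228−32.1697) = 0.0000. V = [p*·50.0000 + (1−p*)·50.0000]/1.05 = 47.6190. B = V − Δ·S = 47.6190.
(2,0): S=15.8447. Δ = (V_up−V_dn)/(S_up−S_dn) = (29.1005−0.0000)/(18.8552−13.1511) = 5.1017. V = [p*·29.1005 + (1−p*)·0.0000]/1.05 = 16.9368. B = V − Δ·S = -63.8980.
(2,1): S=22.7171. Δ = (V_up−V_dn)/(S_up−S_dn) = (47.6190−29.1005)/(27.0333−18.8552) = 2.2644. V = [p*·47.6190 + (1−p*)·29.1005]/1.05 = 38.4928. B = V − Δ·S = -12.9476.
(2,2): S=32.5703. Δ = (V_up−V_dn)/(S_up−S_dn) = (47.6190−47.6190)/(38.7587−27.0333) = 0.0000. V = [p*·47.6190 + (1−p*)·47.6190]/1.05 = 45.3515. B = V − Δ·S = 45.3515.
(1,0): S=19.0900. Δ = (V_up−V_dn)/(S_up−S_dn) = (38.4928−16.9368)/(22.7171−15.8447) = 3.1366. V = [p*·38.4928 + (1−p*)·16.9368]/1.05 = 28.6761. B = V − Δ·S = -31.2015.
(1,1): S=27.3700. Δ = (V_up−V_dn)/(S_up−S_dn) = (45.3515−38.4928)/(32.5703−22.7171) = 0.6961. V = [p*·45.3515 + (1−p*)·38.4928]/1.05 = 40.6516. B = V − Δ·S = 21.5996.
(0,0): S=23.0000. Δ = (V_up−V_dn)/(S_up−S_dn) = (40.6516−28.6761)/(27.3700−19.0900) = 1.4463. V = [p*·40.6516 + (1−p*)·28.6761]/1.05 = 34.2804. B = V − Δ·S = 1.0151.
Root portfolio cost Δ·23+B reproduces V0=34.2804.

(0,0): Delta=1.4463 Bond=1.0151
(1,0): Delta=3.1366 Bond=-31.2015
(1,1): Delta=0.6961 Bond=21.5996
(2,0): Delta=5.1017 Bond=-63.8980
(2,1): Delta=2.2644 Bond=-12.9476
(2,2): Delta=0.0000 Bond=45.3515
(3,0): Delta=0.0000 Bond=0.0000
(3,1): Delta=7.3661 Bond=-109.7884
(3,2): Delta=0.0000 Bond=47.6190
(3,3): Delta=0.0000 Bond=47.6190
V0=34.2804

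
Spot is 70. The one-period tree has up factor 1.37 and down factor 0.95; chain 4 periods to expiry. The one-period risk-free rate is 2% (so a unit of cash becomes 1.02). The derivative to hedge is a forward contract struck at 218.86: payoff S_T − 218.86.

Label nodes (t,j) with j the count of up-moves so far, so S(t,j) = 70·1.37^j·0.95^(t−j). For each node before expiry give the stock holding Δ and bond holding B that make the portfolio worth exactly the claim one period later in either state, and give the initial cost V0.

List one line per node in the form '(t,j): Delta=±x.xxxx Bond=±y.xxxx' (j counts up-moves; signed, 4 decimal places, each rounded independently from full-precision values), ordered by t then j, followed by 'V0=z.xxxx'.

(0,0): Delta=1.0000 Bond=-202.1928
(1,0): Delta=1.0000 Bond=-206.2367
(1,1): Delta=1.0000 Bond=-206.2367
(2,0): Delta=1.0000 Bond=-210.3614
(2,1): Delta=1.0000 Bond=-210.3614
(2,2): Delta=1.0000 Bond=-210.3614
(3,0): Delta=1.0000 Bond=-214.5686
(3,1): Delta=1.0000 Bond=-214.5686
(3,2): Delta=1.0000 Bond=-214.5686
(3,3): Delta=1.0000 Bond=-214.5686
V0=-132.1928

Risk-neutral probability p* = (R−d)/(u−d) = (1.02−0.95)/(1.37−0.95) = 0.1667.
Terminal payoffs: V(4,0)=-161.8446, V(4,1)=-136.6377, V(4,2)=-100.2868, V(4,3)=-47.8650, V(4,4)=27.7328
(3,0): S=60.0162. Δ = (V_up−V_dn)/(S_up−S_dn) = (-136.6377−-161.8446)/(82.2223−57.0154) = 1.0000. V = [p*·-136.6377 + (1−p*)·-161.8446]/1.02 = -154.5524. B = V − Δ·S = -214.5686.
(3,1): S=86.5498. Δ = (V_up−V_dn)/(S_up−S_dn) = (-100.2868−-136.6377)/(118.5732−82.2223) = 1.0000. V = [p*·-100.2868 + (1−p*)·-136.6377]/1.02 = -128.0189. B = V − Δ·S = -214.5686.
(3,2): S=124.8139. Δ = (V_up−V_dn)/(S_up−S_dn) = (-47.8650−-100.2868)/(170.9950−118.5732) = 1.0000. V = [p*·-47.8650 + (1−p*)·-100.2868]/1.02 = -89.7548. B = V − Δ·S = -214.5686.
(3,3): S=179.9947. Δ = (V_up−V_dn)/(S_up−S_dn) = (27.7328−-47.8650)/(246.5928−170.9950) = 1.0000. V = [p*·27.7328 + (1−p*)·-47.8650]/1.02 = -34.5739. B = V − Δ·S = -214.5686.
(2,0): S=63.1750. Δ = (V_up−V_dn)/(S_up−S_dn) = (-128.0189−-154.5524)/(86.5498−60.0162) = 1.0000. V = [p*·-128.0189 + (1−p*)·-154.5524]/1.02 = -147.1864. B = V − Δ·S = -210.3614.
(2,1): S=91.1050. Δ = (V_up−V_dn)/(S_up−S_dn) = (-89.7548−-128.0189)/(124.8139−86.5498) = 1.0000. V = [p*·-89.7548 + (1−p*)·-128.0189]/1.02 = -119.2564. B = V − Δ·S = -210.3614.
(2,2): S=131.3830. Δ = (V_up−V_dn)/(S_up−S_dn) = (-34.5739−-89.7548)/(179.9947−124.8139) = 1.0000. V = [p*·-34.5739 + (1−p*)·-89.7548]/1.02 = -78.9784. B = V − Δ·S = -210.3614.
(1,0): S=66.5000. Δ = (V_up−V_dn)/(S_up−S_dn) = (-119.2564−-147.1864)/(91.1050−63.1750) = 1.0000. V = [p*·-119.2564 + (1−p*)·-147.1864]/1.02 = -139.7367. B = V − Δ·S = -206.2367.
(1,1): S=95.9000. Δ = (V_up−V_dn)/(S_up−S_dn) = (-78.9784−-119.2564)/(131.3830−91.1050) = 1.0000. V = [p*·-78.9784 + (1−p*)·-119.2564]/1.02 = -110.3367. B = V − Δ·S = -206.2367.
(0,0): S=70.0000. Δ = (V_up−V_dn)/(S_up−S_dn) = (-110.3367−-139.7367)/(95.9000−66.5000) = 1.0000. V = [p*·-110.3367 + (1−p*)·-139.7367]/1.02 = -132.1928. B = V − Δ·S = -202.1928.
Self-financing check: at every node Δ·S+B equals the discounted successor values.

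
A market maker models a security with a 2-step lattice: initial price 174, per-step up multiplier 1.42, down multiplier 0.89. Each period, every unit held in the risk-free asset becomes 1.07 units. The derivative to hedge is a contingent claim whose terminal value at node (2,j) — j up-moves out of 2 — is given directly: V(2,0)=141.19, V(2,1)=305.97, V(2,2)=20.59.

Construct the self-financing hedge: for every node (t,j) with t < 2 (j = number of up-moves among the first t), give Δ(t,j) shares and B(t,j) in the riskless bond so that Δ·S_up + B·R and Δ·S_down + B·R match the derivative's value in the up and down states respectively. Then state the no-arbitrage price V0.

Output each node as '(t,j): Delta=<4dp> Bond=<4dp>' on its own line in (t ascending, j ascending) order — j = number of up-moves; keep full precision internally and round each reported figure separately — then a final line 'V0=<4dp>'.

Risk-neutral probability p* = (R−d)/(u−d) = (1.07−0.89)/(1.42−0.89) = 0.3396.
Payoff layer (t=2): V(2,0)=141.1900, V(2,1)=305.9700, V(2,2)=20.5900
  t=1,j=0: stock 154.8600 → up 219.9012 (V=305.9700), down 137.8254 (V=141.1900). Price 184.2552; hedge Δ=2.0077, bond B=-126.6505.
  t=1,j=1: stock 247.0800 → up 350.8536 (V=20.5900), down 219.9012 (V=305.9700). Price 195.3724; hedge Δ=-2.1793, bond B=733.8253.
  t=0,j=0: stock 174.0000 → up 247.0800 (V=195.3724), down 154.8600 (V=184.2552). Price 175.7297; hedge Δ=0.1206, bond B=154.7538.
Self-financing check: at every node Δ·S+B equals the discounted successor values.

(0,0): Delta=0.1206 Bond=154.7538
(1,0): Delta=2.0077 Bond=-126.6505
(1,1): Delta=-2.1793 Bond=733.8253
V0=175.7297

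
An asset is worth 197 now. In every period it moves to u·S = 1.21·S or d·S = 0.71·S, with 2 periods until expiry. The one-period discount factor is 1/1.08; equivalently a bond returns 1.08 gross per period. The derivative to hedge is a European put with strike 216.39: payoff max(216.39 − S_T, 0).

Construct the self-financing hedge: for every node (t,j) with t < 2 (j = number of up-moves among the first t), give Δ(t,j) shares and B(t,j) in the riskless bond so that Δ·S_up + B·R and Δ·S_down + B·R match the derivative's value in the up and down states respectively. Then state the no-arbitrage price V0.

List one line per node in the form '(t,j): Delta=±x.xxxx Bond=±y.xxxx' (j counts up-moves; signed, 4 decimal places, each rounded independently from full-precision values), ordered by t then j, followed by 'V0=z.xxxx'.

(0,0): Delta=-0.4989 Bond=120.6214
(1,0): Delta=-1.0000 Bond=200.3611
(1,1): Delta=-0.3956 Bond=105.6449
V0=22.3397

Under the risk-neutral measure, an up-move has probability p* = (R−d)/(u−d) = 0.7400 and values discount at R = 1.08.
Terminal values V(2,·): V(2,0)=117.0823, V(2,1)=47.1473, V(2,2)=0.0000
  t=1,j=0: stock 139.8700 → up 169.2427 (V=47.1473), down 99.3077 (V=117.0823). Price 60.4911; hedge Δ=-1.0000, bond B=200.3611.
  t=1,j=1: stock 238.3700 → up 288.4277 (V=0.0000), down 169.2427 (V=47.1473). Price 11.3503; hedge Δ=-0.3956, bond B=105.6449.
  t=0,j=0: stock 197.0000 → up 238.3700 (V=11.3503), down 139.8700 (V=60.4911). Price 22.3397; hedge Δ=-0.4989, bond B=120.6214.
Self-financing check: at every node Δ·S+B equals the discounted successor values.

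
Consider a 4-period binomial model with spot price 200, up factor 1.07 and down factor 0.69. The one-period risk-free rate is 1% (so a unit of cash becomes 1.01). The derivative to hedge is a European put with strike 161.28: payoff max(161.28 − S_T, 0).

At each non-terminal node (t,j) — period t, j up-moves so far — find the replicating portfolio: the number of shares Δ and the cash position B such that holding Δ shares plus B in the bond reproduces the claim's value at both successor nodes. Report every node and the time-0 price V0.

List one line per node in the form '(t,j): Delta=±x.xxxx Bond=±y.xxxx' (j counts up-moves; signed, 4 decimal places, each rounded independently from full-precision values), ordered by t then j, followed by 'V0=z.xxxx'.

Since d<R<u, set p* = (R−d)/(u−d) = 0.8421; price each node as the discounted p*-expectation of its children.
Terminal values V(4,·): V(4,0)=115.9458, V(4,1)=90.9791, V(4,2)=52.2626, V(4,3)=0.0000, V(4,4)=0.0000
Node (3,0) S=65.7018: V=(p*·90.9791+(1−p*)·115.9458)/1.01=93.9814; Δ=(90.9791−115.9458)/(70.3009−45.3342)=-1.0000; B=V−Δ·S=159.6832
Node (3,1) S=101.8854: V=(p*·52.2626+(1−p*)·90.9791)/1.01=57.7978; Δ=(52.2626−90.9791)/(109.0174−70.3009)=-1.0000; B=V−Δ·S=159.6832
Node (3,2) S=157.9962: V=(p*·0.0000+(1−p*)·52.2626)/1.01=8.1703; Δ=(0.0000−52.2626)/(169.0559−109.0174)=-0.8705; B=V−Δ·S=145.7035
Node (3,3) S=245.0086: V=(p*·0.0000+(1−p*)·0.0000)/1.01=0.0000; Δ=(0.0000−0.0000)/(262.1592−169.0559)=0.0000; B=V−Δ·S=0.0000
Node (2,0) S=95.2200: V=(p*·57.7978+(1−p*)·93.9814)/1.01=62.8821; Δ=(57.7978−93.9814)/(101.8854−65.7018)=-1.0000; B=V−Δ·S=158.1021
Node (2,1) S=147.6600: V=(p*·8.1703+(1−p*)·57.7978)/1.01=15.8477; Δ=(8.1703−57.7978)/(157.9962−101.8854)=-0.8845; B=V−Δ·S=146.4464
Node (2,2) S=228.9800: V=(p*·0.0000+(1−p*)·8.1703)/1.01=1.2773; Δ=(0.0000−8.1703)/(245.0086−157.9962)=-0.0939; B=V−Δ·S=22.7780
Node (1,0) S=138.0000: V=(p*·15.8477+(1−p*)·62.8821)/1.01=23.0438; Δ=(15.8477−62.8821)/(147.6600−95.2200)=-0.8969; B=V−Δ·S=146.8186
Node (1,1) S=214.0000: V=(p*·1.2773+(1−p*)·15.8477)/1.01=3.5424; Δ=(1.2773−15.8477)/(228.9800−147.6600)=-0.1792; B=V−Δ·S=41.8858
Node (0,0) S=200.0000: V=(p*·3.5424+(1−p*)·23.0438)/1.01=6.5560; Δ=(3.5424−23.0438)/(214.0000−138.0000)=-0.2566; B=V−Δ·S=57.8753
The time-0 hedge costs 6.5560, which is the no-arbitrage price.

(0,0): Delta=-0.2566 Bond=57.8753
(1,0): Delta=-0.8969 Bond=146.8186
(1,1): Delta=-0.1792 Bond=41.8858
(2,0): Delta=-1.0000 Bond=158.1021
(2,1): Delta=-0.8845 Bond=146.4464
(2,2): Delta=-0.0939 Bond=22.7780
(3,0): Delta=-1.0000 Bond=159.6832
(3,1): Delta=-1.0000 Bond=159.6832
(3,2): Delta=-0.8705 Bond=145.7035
(3,3): Delta=0.0000 Bond=0.0000
V0=6.5560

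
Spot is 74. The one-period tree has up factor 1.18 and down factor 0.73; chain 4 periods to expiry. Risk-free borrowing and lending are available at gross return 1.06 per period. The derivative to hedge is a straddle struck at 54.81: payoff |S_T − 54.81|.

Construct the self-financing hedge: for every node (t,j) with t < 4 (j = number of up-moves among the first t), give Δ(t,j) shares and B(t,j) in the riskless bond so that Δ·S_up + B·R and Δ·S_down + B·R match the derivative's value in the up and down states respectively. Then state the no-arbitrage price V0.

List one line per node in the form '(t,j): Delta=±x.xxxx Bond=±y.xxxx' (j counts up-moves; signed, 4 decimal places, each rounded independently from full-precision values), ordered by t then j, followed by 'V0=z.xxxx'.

The replicating-portfolio and risk-neutral prices coincide; use p* = (1.06−0.73)/(1.18−0.73) = 0.7333 for the latter.
At expiry t=4: V(4,0)=33.7953, V(4,1)=20.8410, V(4,2)=0.0987, V(4,3)=33.9466, V(4,4)=88.6596
Node (3,0) S=28.7873: V=(p*·20.8410+(1−p*)·33.7953)/1.06=22.9203; Δ=(20.8410−33.7953)/(33.9690−21.0147)=-1.0000; B=V−Δ·S=51.7075
Node (3,1) S=46.5328: V=(p*·0.0987+(1−p*)·20.8410)/1.06=5.3113; Δ=(0.0987−20.8410)/(54.9087−33.9690)=-0.9906; B=V−Δ·S=51.4053
Node (3,2) S=75.2174: V=(p*·33.9466+(1−p*)·0.0987)/1.06=23.5099; Δ=(33.9466−0.0987)/(88.7566−54.9087)=1.0000; B=V−Δ·S=-51.7075
Node (3,3) S=121.5844: V=(p*·88.6596+(1−p*)·33.9466)/1.06=69.8768; Δ=(88.6596−33.9466)/(143.4696−88.7566)=1.0000; B=V−Δ·S=-51.7075
Node (2,0) S=39.4346: V=(p*·5.3113+(1−p*)·22.9203)/1.06=9.4406; Δ=(5.3113−22.9203)/(46.5328−28.7873)=-0.9923; B=V−Δ·S=48.5716
Node (2,1) S=63.7436: V=(p*·23.5099+(1−p*)·5.3113)/1.06=17.6009; Δ=(23.5099−5.3113)/(75.2174−46.5328)=0.6344; B=V−Δ·S=-22.8404
Node (2,2) S=103.0376: V=(p*·69.8768+(1−p*)·23.5099)/1.06=54.2569; Δ=(69.8768−23.5099)/(121.5844−75.2174)=1.0000; B=V−Δ·S=-48.7807
Node (1,0) S=54.0200: V=(p*·17.6009+(1−p*)·9.4406)/1.06=14.5517; Δ=(17.6009−9.4406)/(63.7436−39.4346)=0.3357; B=V−Δ·S=-3.5822
Node (1,1) S=87.3200: V=(p*·54.2569+(1−p*)·17.6009)/1.06=41.9641; Δ=(54.2569−17.6009)/(103.0376−63.7436)=0.9329; B=V−Δ·S=-39.4937
Node (0,0) S=74.0000: V=(p*·41.9641+(1−p*)·14.5517)/1.06=32.6926; Δ=(41.9641−14.5517)/(87.3200−54.0200)=0.8232; B=V−Δ·S=-28.2238
Each (Δ,B) replicates both successor values, so the strategy is self-financing and V0 is arbitrage-free.

(0,0): Delta=0.8232 Bond=-28.2238
(1,0): Delta=0.3357 Bond=-3.5822
(1,1): Delta=0.9329 Bond=-39.4937
(2,0): Delta=-0.9923 Bond=48.5716
(2,1): Delta=0.6344 Bond=-22.8404
(2,2): Delta=1.0000 Bond=-48.7807
(3,0): Delta=-1.0000 Bond=51.7075
(3,1): Delta=-0.9906 Bond=51.4053
(3,2): Delta=1.0000 Bond=-51.7075
(3,3): Delta=1.0000 Bond=-51.7075
V0=32.6926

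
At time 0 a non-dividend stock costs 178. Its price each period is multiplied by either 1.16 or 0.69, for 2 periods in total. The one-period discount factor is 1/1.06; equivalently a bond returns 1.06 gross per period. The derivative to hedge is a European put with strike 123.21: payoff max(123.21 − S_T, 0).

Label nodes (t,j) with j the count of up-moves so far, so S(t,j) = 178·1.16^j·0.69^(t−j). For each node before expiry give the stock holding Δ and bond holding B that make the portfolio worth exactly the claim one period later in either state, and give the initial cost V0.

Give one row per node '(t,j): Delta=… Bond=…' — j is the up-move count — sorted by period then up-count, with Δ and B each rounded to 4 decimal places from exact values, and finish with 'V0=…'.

No-arbitrage ⇒ martingale measure with p* = (R−d)/(u−d) = 0.7872.
At expiry t=2: V(2,0)=38.4642, V(2,1)=0.0000, V(2,2)=0.0000
  t=1,j=0: stock 122.8200 → up 142.4712 (V=0.0000), down 84.7458 (V=38.4642). Price 7.7206; hedge Δ=-0.6663, bond B=89.5594.
  t=1,j=1: stock 206.4800 → up 239.5168 (V=0.0000), down 142.4712 (V=0.0000). Price 0.0000; hedge Δ=0.0000, bond B=0.0000.
  t=0,j=0: stock 178.0000 → up 206.4800 (V=0.0000), down 122.8200 (V=7.7206). Price 1.5497; hedge Δ=-0.0923, bond B=17.9766.
Root portfolio cost Δ·178+B reproduces V0=1.5497.

(0,0): Delta=-0.0923 Bond=17.9766
(1,0): Delta=-0.6663 Bond=89.5594
(1,1): Delta=0.0000 Bond=0.0000
V0=1.5497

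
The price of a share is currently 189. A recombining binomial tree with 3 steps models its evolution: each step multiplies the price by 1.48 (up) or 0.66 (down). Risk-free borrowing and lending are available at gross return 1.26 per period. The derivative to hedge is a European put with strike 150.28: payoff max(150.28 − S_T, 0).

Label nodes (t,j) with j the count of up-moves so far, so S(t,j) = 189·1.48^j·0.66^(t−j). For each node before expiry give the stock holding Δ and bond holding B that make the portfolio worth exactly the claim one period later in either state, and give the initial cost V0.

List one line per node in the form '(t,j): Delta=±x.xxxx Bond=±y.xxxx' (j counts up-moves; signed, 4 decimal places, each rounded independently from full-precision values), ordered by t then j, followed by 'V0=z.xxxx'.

Since d<R<u, set p* = (R−d)/(u−d) = 0.7317; price each node as the discounted p*-expectation of its children.
At expiry t=3: V(3,0)=95.9433, V(3,1)=28.4340, V(3,2)=0.0000, V(3,3)=0.0000
(2,0): S=82.3284. Δ = (V_up−V_dn)/(S_up−S_dn) = (28.4340−95.9433)/(121.8460−54.3367) = -1.0000. V = [p*·28.4340 + (1−p*)·95.9433]/1.26 = 36.9414. B = V − Δ·S = 119.2698.
(2,1): S=184.6152. Δ = (V_up−V_dn)/(S_up−S_dn) = (0.0000−28.4340)/(273.2305−121.8460) = -0.1878. V = [p*·0.0000 + (1−p*)·28.4340]/1.26 = 6.0545. B = V − Δ·S = 40.7300.
(2,2): S=413.9856. Δ = (V_up−V_dn)/(S_up−S_dn) = (0.0000−0.0000)/(612.6987−273.2305) = 0.0000. V = [p*·0.0000 + (1−p*)·0.0000]/1.26 = 0.0000. B = V − Δ·S = 0.0000.
(1,0): S=124.7400. Δ = (V_up−V_dn)/(S_up−S_dn) = (6.0545−36.9414)/(184.6152−82.3284) = -0.3020. V = [p*·6.0545 + (1−p*)·36.9414]/1.26 = 11.3819. B = V − Δ·S = 49.0490.
(1,1): S=279.7200. Δ = (V_up−V_dn)/(S_up−S_dn) = (0.0000−6.0545)/(413.9856−184.6152) = -0.0264. V = [p*·0.0000 + (1−p*)·6.0545]/1.26 = 1.2892. B = V − Δ·S = 8.6727.
(0,0): S=189.0000. Δ = (V_up−V_dn)/(S_up−S_dn) = (1.2892−11.3819)/(279.7200−124.7400) = -0.0651. V = [p*·1.2892 + (1−p*)·11.3819]/1.26 = 3.1722. B = V − Δ·S = 15.4804.
Each (Δ,B) replicates both successor values, so the strategy is self-financing and V0 is arbitrage-free.

(0,0): Delta=-0.0651 Bond=15.4804
(1,0): Delta=-0.3020 Bond=49.0490
(1,1): Delta=-0.0264 Bond=8.6727
(2,0): Delta=-1.0000 Bond=119.2698
(2,1): Delta=-0.1878 Bond=40.7300
(2,2): Delta=0.0000 Bond=0.0000
V0=3.1722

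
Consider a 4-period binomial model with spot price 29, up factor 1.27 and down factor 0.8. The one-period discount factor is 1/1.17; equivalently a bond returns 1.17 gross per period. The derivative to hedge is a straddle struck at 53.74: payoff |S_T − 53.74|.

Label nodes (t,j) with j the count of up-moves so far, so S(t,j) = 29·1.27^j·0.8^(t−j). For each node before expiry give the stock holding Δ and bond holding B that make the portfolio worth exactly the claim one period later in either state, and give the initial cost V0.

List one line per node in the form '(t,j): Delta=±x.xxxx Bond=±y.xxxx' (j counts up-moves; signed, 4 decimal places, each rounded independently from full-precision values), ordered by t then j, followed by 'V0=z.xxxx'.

(0,0): Delta=-0.0300 Bond=9.4435
(1,0): Delta=-1.0000 Bond=33.5537
(1,1): Delta=0.1352 Bond=4.9665
(2,0): Delta=-1.0000 Bond=39.2578
(2,1): Delta=-1.0000 Bond=39.2578
(2,2): Delta=0.3284 Bond=-3.2289
(3,0): Delta=-1.0000 Bond=45.9316
(3,1): Delta=-1.0000 Bond=45.9316
(3,2): Delta=-1.0000 Bond=45.9316
(3,3): Delta=0.5546 Bond=-17.2128
V0=8.5745

Under the risk-neutral measure, an up-move has probability p* = (R−d)/(u−d) = 0.7872 and values discount at R = 1.17.
Payoff layer (t=4): V(4,0)=41.8616, V(4,1)=34.8830, V(4,2)=23.8046, V(4,3)=6.2175, V(4,4)=21.7019
Node (3,0) S=14.8480: V=(p*·34.8830+(1−p*)·41.8616)/1.17=31.0836; Δ=(34.8830−41.8616)/(18.8570−11.8784)=-1.0000; B=V−Δ·S=45.9316
Node (3,1) S=23.5712: V=(p*·23.8046+(1−p*)·34.8830)/1.17=22.3604; Δ=(23.8046−34.8830)/(29.9354−18.8570)=-1.0000; B=V−Δ·S=45.9316
Node (3,2) S=37.4193: V=(p*·6.2175+(1−p*)·23.8046)/1.17=8.5123; Δ=(6.2175−23.8046)/(47.5225−29.9354)=-1.0000; B=V−Δ·S=45.9316
Node (3,3) S=59.4031: V=(p*·21.7019+(1−p*)·6.2175)/1.17=15.7328; Δ=(21.7019−6.2175)/(75.4419−47.5225)=0.5546; B=V−Δ·S=-17.2128
Node (2,0) S=18.5600: V=(p*·22.3604+(1−p*)·31.0836)/1.17=20.6978; Δ=(22.3604−31.0836)/(23.5712−14.8480)=-1.0000; B=V−Δ·S=39.2578
Node (2,1) S=29.4640: V=(p*·8.5123+(1−p*)·22.3604)/1.17=9.7938; Δ=(8.5123−22.3604)/(37.4193−23.5712)=-1.0000; B=V−Δ·S=39.2578
Node (2,2) S=46.7741: V=(p*·15.7328+(1−p*)·8.5123)/1.17=12.1338; Δ=(15.7328−8.5123)/(59.4031−37.4193)=0.3284; B=V−Δ·S=-3.2289
Node (1,0) S=23.2000: V=(p*·9.7938+(1−p*)·20.6978)/1.17=10.3537; Δ=(9.7938−20.6978)/(29.4640−18.5600)=-1.0000; B=V−Δ·S=33.5537
Node (1,1) S=36.8300: V=(p*·12.1338+(1−p*)·9.7938)/1.17=9.9452; Δ=(12.1338−9.7938)/(46.7741−29.4640)=0.1352; B=V−Δ·S=4.9665
Node (0,0) S=29.0000: V=(p*·9.9452+(1−p*)·10.3537)/1.17=8.5745; Δ=(9.9452−10.3537)/(36.8300−23.2000)=-0.0300; B=V−Δ·S=9.4435
Each (Δ,B) replicates both successor values, so the strategy is self-financing and V0 is arbitrage-free.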